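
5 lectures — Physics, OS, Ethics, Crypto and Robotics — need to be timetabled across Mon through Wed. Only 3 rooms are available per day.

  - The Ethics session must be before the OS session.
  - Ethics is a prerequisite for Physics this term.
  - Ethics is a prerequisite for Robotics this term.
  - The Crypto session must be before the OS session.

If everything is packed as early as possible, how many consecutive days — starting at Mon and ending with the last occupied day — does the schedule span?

The precedence chain requires at least 2 distinct days.
With at most 3 per day and 5 lectures, at least 2 days are needed.
2 works (last occupied day: Tue): for example Crypto -> Mon, Physics -> Tue, Robotics -> Tue, Ethics -> Mon, OS -> Tue.

2 days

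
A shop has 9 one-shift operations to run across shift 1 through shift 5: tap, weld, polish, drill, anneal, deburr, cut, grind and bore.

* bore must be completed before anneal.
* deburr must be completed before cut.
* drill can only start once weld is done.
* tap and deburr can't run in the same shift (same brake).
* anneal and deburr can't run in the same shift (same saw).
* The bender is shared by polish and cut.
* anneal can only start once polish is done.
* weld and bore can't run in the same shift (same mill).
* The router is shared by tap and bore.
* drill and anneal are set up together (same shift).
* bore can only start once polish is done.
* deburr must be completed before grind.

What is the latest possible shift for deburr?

shift 4

Downstream work caps deburr at shift 4.
deburr at shift 4 is achievable: drill -> shift 3; polish -> shift 1; cut -> shift 5; grind -> shift 5; bore -> shift 2; weld -> shift 1; deburr -> shift 4; tap -> shift 1; anneal -> shift 3.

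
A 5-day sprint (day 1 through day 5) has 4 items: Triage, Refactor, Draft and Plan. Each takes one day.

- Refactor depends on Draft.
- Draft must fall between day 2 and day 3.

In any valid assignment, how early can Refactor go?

Precedence pushes Refactor to at least day 3.
Refactor at day 3 is achievable: Plan=day 1, Draft=day 2, Triage=day 1, Refactor=day 3.

day 3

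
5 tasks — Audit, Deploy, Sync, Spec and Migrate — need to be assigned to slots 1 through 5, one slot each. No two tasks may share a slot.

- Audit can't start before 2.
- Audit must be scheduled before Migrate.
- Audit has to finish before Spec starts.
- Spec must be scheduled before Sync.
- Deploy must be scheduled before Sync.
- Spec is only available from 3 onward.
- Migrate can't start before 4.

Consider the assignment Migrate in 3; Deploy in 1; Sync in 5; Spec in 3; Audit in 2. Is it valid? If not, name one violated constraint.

No. Migrate can't start before 4 is not satisfied.

Audit can't start before 2 — holds.
Deploy must be scheduled before Sync — holds.
Audit has to finish before Spec starts — holds.
No two tasks may share a slot — violated.
Migrate can't start before 4 — violated.
Audit must be scheduled before Migrate — holds.
Spec is only available from 3 onward — holds.
Spec must be scheduled before Sync — holds.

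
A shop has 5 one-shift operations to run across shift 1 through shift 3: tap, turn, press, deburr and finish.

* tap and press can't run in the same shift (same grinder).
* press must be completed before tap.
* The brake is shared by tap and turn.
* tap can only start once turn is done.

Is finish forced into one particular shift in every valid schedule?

No

finish can be shift 1 (e.g. turn -> shift 1; press -> shift 1; finish -> shift 1; deburr -> shift 1; tap -> shift 2) or shift 2 (e.g. tap -> shift 2, turn -> shift 1, press -> shift 1, finish -> shift 2, deburr -> shift 1).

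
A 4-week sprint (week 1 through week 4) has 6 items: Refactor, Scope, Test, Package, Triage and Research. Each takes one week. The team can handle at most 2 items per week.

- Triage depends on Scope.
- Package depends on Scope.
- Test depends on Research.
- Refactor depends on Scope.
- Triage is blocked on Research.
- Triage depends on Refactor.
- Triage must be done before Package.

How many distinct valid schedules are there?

Splitting on Test: it can be week 2 (1), week 3 (2), week 4 (2). Listing each branch's schedules as (Refactor, Scope, Package, Triage, Research) by week number:
Test=week 2: (2,1,4,3,1) — 1.
Test=week 3: (2,1,4,3,1) (2,1,4,3,2) — 2.
Test=week 4: (2,1,4,3,1) (2,1,4,3,2) — 2.
Summing: 1 + 2 + 2 = 5.

5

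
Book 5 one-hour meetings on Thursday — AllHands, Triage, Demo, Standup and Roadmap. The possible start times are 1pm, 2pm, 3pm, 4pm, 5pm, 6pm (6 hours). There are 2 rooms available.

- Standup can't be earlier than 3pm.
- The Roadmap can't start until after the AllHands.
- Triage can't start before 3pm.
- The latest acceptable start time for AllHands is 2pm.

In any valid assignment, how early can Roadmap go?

2pm

Precedence pushes Roadmap to at least 2pm.
Roadmap at 2pm is achievable: Standup=3pm, AllHands=1pm, Triage=3pm, Demo=1pm, Roadmap=2pm.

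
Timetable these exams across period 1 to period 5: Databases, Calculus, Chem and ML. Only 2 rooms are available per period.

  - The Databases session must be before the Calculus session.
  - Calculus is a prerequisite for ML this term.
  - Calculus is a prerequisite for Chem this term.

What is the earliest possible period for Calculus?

Precedence pushes Calculus to at least period 2; downstream work caps Calculus at period 4.
Calculus at period 2 is achievable: Databases=period 1, Chem=period 3, Calculus=period 2, ML=period 3.

period 2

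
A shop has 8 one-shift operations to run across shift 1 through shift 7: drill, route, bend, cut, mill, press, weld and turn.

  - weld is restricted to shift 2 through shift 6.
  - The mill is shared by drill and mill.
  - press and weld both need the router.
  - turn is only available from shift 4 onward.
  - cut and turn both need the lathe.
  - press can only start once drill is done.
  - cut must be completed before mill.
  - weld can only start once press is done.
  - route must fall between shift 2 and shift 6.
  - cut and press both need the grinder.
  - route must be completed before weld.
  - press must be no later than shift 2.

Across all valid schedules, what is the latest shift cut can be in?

Downstream work caps cut at shift 6.
cut at shift 6 is achievable: cut=shift 6; turn=shift 4; drill=shift 1; mill=shift 7; press=shift 2; bend=shift 1; route=shift 2; weld=shift 3.

shift 6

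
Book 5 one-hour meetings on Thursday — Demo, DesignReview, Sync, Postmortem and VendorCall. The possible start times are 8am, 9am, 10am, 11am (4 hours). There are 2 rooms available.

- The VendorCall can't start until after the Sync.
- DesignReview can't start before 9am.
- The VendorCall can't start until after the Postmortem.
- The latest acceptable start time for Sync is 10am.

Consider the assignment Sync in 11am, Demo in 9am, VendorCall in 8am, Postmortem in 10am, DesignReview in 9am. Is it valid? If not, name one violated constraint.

There are 2 rooms available — holds.
The latest acceptable start time for Sync is 10am — violated.
The VendorCall can't start until after the Postmortem — violated.
DesignReview can't start before 9am — holds.
The VendorCall can't start until after the Sync — violated.

Invalid. The VendorCall can't start until after the Sync.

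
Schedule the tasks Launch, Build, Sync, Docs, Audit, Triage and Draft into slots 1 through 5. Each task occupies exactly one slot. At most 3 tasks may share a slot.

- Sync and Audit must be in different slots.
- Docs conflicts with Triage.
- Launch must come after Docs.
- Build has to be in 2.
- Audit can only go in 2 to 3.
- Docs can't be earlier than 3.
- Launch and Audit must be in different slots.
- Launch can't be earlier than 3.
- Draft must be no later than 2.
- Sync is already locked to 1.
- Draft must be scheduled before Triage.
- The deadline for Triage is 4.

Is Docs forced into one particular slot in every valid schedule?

Docs can be 3 (e.g. Draft in 1; Docs in 3; Audit in 2; Build in 2; Triage in 2; Launch in 4; Sync in 1) or 4 (e.g. Triage=2, Docs=4, Audit=2, Build=2, Launch=5, Draft=1, Sync=1).

No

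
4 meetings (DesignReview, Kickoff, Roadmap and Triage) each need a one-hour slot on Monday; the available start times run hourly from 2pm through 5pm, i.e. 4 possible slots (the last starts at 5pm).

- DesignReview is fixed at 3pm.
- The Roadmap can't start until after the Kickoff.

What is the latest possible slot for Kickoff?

4pm

Downstream work caps Kickoff at 4pm.
Kickoff at 4pm is achievable: Roadmap in 5pm; Kickoff in 4pm; DesignReview in 3pm; Triage in 2pm.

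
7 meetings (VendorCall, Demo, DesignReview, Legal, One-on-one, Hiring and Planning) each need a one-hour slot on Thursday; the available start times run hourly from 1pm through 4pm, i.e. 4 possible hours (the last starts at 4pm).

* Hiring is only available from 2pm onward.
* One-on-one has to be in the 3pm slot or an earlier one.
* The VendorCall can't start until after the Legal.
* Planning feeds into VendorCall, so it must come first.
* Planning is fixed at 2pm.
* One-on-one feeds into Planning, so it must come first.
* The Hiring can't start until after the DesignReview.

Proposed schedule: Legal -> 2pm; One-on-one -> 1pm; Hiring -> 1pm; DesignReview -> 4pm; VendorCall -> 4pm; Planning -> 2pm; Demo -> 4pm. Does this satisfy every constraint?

No. The Hiring can't start until after the DesignReview is not satisfied.

Hiring is only available from 2pm onward — violated.
Planning is fixed at 2pm — holds.
One-on-one has to be in the 3pm slot or an earlier one — holds.
One-on-one feeds into Planning, so it must come first — holds.
Planning feeds into VendorCall, so it must come first — holds.
The VendorCall can't start until after the Legal — holds.
The Hiring can't start until after the DesignReview — violated.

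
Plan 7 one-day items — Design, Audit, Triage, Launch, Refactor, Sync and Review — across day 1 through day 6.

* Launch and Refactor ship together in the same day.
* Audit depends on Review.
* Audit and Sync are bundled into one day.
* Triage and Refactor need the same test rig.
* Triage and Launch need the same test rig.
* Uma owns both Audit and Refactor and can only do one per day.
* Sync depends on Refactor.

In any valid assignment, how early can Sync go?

day 2

Precedence pushes Sync to at least day 2.
Sync at day 2 is achievable: Triage in day 2; Refactor in day 1; Design in day 1; Sync in day 2; Launch in day 1; Audit in day 2; Review in day 1.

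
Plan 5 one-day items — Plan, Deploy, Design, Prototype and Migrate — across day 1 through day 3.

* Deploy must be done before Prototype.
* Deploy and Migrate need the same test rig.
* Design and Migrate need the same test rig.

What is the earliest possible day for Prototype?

Precedence pushes Prototype to at least day 2.
Prototype at day 2 is achievable: Prototype -> day 2, Design -> day 1, Plan -> day 1, Deploy -> day 1, Migrate -> day 2.

day 2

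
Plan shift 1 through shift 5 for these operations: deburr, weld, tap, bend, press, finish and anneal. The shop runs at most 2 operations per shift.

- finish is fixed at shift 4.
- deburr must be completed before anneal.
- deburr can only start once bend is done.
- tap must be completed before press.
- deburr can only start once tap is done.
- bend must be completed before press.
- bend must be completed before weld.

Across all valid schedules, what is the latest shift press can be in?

Precedence pushes press to at least shift 2.
press at shift 5 is achievable: finish -> shift 4, anneal -> shift 3, bend -> shift 1, tap -> shift 1, deburr -> shift 2, weld -> shift 2, press -> shift 5.

shift 5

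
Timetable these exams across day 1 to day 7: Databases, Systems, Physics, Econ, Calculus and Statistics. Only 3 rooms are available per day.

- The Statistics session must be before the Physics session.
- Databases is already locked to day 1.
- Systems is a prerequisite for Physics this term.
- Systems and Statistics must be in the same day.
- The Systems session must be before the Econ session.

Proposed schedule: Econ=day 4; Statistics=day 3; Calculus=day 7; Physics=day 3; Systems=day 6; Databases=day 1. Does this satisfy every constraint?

Only 3 rooms are available per day — holds.
Databases is already locked to day 1 — holds.
The Systems session must be before the Econ session — violated.
Systems is a prerequisite for Physics this term — violated.
The Statistics session must be before the Physics session — violated.
Systems and Statistics must be in the same day — violated.

No — it violates: Systems is a prerequisite for Physics this term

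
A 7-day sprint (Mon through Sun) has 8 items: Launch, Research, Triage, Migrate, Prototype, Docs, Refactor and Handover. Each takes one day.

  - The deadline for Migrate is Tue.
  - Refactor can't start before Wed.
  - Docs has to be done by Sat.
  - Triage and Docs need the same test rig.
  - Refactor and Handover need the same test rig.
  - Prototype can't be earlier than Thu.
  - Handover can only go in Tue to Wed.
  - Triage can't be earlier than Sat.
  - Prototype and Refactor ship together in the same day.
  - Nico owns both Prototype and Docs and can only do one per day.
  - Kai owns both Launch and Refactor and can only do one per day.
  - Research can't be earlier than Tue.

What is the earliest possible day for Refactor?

Thu

Refactor is available from Wed; Refactor must be in the same day as Prototype, which can't be before Thu, so Refactor is at least Thu.
Refactor at Thu is achievable: Triage in Sat; Prototype in Thu; Docs in Mon; Migrate in Mon; Refactor in Thu; Launch in Mon; Handover in Tue; Research in Tue.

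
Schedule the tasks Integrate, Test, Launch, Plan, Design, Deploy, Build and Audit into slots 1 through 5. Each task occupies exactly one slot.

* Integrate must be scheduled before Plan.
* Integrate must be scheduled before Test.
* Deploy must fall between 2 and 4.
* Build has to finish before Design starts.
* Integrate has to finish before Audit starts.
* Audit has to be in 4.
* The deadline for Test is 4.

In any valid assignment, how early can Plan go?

2

Precedence pushes Plan to at least 2.
Plan at 2 is achievable: Plan=2; Deploy=2; Build=1; Launch=1; Design=2; Integrate=1; Test=2; Audit=4.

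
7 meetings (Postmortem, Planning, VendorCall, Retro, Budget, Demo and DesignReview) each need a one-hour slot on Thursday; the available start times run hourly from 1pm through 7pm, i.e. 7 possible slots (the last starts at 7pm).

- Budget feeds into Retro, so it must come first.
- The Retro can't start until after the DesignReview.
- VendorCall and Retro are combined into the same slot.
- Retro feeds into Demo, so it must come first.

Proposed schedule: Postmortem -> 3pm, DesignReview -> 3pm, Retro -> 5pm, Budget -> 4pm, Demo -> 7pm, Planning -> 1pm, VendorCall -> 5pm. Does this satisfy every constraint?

VendorCall and Retro are combined into the same slot — holds.
Budget feeds into Retro, so it must come first — holds.
Retro feeds into Demo, so it must come first — holds.
The Retro can't start until after the DesignReview — holds.

Valid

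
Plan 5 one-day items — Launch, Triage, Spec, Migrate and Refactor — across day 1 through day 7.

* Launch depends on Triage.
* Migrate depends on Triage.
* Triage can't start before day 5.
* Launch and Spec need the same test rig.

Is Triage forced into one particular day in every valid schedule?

Triage can be day 5 (e.g. Migrate=day 6; Spec=day 1; Triage=day 5; Launch=day 6; Refactor=day 1) or day 6 (e.g. Refactor=day 1; Triage=day 6; Spec=day 1; Migrate=day 7; Launch=day 7).

No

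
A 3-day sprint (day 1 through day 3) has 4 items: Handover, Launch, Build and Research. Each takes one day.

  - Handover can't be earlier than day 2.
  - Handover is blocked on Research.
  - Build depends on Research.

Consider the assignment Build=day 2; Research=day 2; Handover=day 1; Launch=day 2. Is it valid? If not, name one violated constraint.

Invalid. Handover is blocked on Research.

Build depends on Research — violated.
Handover is blocked on Research — violated.
Handover can't be earlier than day 2 — violated.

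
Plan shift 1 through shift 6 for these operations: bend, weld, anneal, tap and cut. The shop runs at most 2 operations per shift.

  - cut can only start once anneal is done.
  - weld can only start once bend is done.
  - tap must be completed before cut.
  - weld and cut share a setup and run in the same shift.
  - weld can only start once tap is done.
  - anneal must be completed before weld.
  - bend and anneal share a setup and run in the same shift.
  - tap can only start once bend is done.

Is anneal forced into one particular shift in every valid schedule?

anneal can be shift 1 (e.g. bend=shift 1; tap=shift 2; weld=shift 3; cut=shift 3; anneal=shift 1) or shift 2 (e.g. anneal=shift 2, tap=shift 3, weld=shift 4, cut=shift 4, bend=shift 2).

No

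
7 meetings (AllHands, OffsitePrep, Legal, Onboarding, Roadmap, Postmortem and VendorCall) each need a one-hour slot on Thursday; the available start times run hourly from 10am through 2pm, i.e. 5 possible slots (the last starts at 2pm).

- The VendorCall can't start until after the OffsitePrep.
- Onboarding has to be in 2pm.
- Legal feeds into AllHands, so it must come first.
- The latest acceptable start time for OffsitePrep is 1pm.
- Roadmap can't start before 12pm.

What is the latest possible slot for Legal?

Downstream work caps Legal at 1pm.
Legal at 1pm is achievable: Legal in 1pm; Roadmap in 12pm; Postmortem in 10am; AllHands in 2pm; Onboarding in 2pm; VendorCall in 11am; OffsitePrep in 10am.

1pm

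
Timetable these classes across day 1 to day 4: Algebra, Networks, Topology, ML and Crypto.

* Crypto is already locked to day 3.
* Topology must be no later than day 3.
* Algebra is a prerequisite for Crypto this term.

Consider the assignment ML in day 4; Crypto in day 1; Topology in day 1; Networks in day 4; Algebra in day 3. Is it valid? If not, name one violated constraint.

Algebra is a prerequisite for Crypto this term — violated.
Crypto is already locked to day 3 — violated.
Topology must be no later than day 3 — holds.

No. Algebra is a prerequisite for Crypto this term is not satisfied.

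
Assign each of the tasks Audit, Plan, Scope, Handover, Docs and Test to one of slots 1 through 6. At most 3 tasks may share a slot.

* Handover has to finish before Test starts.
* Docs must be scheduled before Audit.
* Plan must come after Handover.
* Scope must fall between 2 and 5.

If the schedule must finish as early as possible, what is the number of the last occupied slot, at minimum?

The precedence chain requires at least 2 distinct slots.
With at most 3 per slot and 6 tasks, at least 2 slots are needed.
Could 2 slots be enough, i.e. nothing placed later than 2? No: Scope's window within 2 slots is {2}; Test must come after Handover (at 1 or later) → {2}; Handover must come before Test (at 2 or earlier) → {1}; Audit must come after Docs (at 1 or later) → {2}; Plan must come after Handover (at 1 or later) → {2}; that puts Audit, Plan, Scope and Test all in 2 — more than 3 per slot.
So 2 slots is not enough.
3 works (last occupied slot: 3): for example Handover=1, Scope=2, Docs=1, Audit=2, Test=3, Plan=2.

3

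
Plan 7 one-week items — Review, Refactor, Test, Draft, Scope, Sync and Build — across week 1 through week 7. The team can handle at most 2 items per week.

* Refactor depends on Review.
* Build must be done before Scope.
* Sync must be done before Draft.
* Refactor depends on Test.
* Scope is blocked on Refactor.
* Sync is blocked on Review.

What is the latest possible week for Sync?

week 6

Precedence pushes Sync to at least week 2; downstream work caps Sync at week 6.
Sync at week 6 is achievable: Scope -> week 3; Review -> week 1; Refactor -> week 2; Test -> week 1; Sync -> week 6; Draft -> week 7; Build -> week 2.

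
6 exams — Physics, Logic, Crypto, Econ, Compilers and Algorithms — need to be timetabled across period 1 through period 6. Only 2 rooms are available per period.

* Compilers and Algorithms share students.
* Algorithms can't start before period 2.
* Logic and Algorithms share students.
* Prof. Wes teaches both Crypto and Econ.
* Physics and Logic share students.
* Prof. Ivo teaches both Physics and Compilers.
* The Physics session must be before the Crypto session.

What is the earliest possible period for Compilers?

Compilers at period 1 is achievable: Econ in period 4; Compilers in period 1; Algorithms in period 2; Crypto in period 3; Physics in period 2; Logic in period 1.

period 1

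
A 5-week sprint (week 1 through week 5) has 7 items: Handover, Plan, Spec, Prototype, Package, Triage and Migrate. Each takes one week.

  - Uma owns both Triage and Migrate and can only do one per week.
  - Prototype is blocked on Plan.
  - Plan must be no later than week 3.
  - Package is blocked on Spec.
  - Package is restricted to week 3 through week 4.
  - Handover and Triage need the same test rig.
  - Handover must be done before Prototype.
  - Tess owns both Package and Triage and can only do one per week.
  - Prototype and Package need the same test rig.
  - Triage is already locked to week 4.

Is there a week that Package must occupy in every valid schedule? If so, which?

week 3

Package's window is week 3–week 4.
Triage is fixed at week 4, and Package can't share a week with Triage.
So Package must be week 3.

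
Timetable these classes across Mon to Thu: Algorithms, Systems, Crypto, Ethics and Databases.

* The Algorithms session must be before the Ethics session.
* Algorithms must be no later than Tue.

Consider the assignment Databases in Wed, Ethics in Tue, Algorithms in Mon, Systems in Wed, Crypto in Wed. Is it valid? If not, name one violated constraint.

Algorithms must be no later than Tue — holds.
The Algorithms session must be before the Ethics session — holds.

Yes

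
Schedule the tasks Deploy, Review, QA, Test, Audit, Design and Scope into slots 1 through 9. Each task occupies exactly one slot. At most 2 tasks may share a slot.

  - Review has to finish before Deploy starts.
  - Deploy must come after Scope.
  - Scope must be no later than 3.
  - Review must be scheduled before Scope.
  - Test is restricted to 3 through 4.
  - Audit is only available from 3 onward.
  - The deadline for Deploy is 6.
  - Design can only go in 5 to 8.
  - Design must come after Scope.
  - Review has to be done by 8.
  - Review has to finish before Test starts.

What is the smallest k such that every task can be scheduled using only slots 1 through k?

5 slots

The precedence chain requires at least 3 distinct slots.
With at most 2 per slot and 7 tasks, at least 4 slots are needed.
Design can't be placed before 5, so the schedule must run through at least slot 5.
5 works (last occupied slot: 5): for example Design -> 5, QA -> 1, Review -> 1, Scope -> 2, Test -> 3, Deploy -> 4, Audit -> 3.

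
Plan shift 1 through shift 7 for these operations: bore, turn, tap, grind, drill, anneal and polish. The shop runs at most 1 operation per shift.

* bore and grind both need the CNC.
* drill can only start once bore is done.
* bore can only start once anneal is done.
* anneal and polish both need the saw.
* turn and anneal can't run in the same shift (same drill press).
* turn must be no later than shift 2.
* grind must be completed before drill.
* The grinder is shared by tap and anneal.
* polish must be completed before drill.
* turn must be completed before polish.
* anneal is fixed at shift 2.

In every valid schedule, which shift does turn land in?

turn's window is shift 1–shift 2.
anneal is fixed at shift 2, and turn can't share a shift with anneal.
So turn must be shift 1.

shift 1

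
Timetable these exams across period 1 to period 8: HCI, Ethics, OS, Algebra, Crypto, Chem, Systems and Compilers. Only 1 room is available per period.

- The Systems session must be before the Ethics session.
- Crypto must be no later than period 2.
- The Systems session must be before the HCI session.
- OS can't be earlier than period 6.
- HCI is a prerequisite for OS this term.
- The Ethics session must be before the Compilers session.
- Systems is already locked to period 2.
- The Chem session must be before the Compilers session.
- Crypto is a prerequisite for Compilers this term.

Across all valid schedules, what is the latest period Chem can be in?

Downstream work caps Chem at period 7.
Chem at period 7 is achievable: Ethics in period 4, Chem in period 7, Systems in period 2, HCI in period 3, OS in period 6, Crypto in period 1, Compilers in period 8, Algebra in period 5.

period 7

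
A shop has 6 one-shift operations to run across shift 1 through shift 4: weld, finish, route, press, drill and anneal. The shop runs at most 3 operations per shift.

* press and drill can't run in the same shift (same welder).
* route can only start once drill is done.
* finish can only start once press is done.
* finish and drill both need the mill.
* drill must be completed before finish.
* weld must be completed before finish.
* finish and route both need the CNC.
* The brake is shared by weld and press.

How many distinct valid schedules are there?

Splitting on weld: it can be shift 1 (28), shift 2 (20), shift 3 (12). Listing each branch's schedules as (finish, route, press, drill, anneal) by shift number:
weld=shift 1: (3,2,2,1,1) (3,2,2,1,2) (3,2,2,1,3) (3,2,2,1,4) (3,4,2,1,1) (3,4,2,1,2) (3,4,2,1,3) (3,4,2,1,4) (4,2,2,1,1) (4,2,2,1,2) (4,2,2,1,3) (4,2,2,1,4) (4,2,3,1,1) (4,2,3,1,2) (4,2,3,1,3) (4,2,3,1,4) (4,3,2,1,1) (4,3,2,1,2) (4,3,2,1,3) (4,3,2,1,4) (4,3,3,1,1) (4,3,3,1,2) (4,3,3,1,3) (4,3,3,1,4) (4,3,3,2,1) (4,3,3,2,2) (4,3,3,2,3) (4,3,3,2,4) — 28.
weld=shift 2: (3,4,1,2,1) (3,4,1,2,2) (3,4,1,2,3) (3,4,1,2,4) (4,2,3,1,1) (4,2,3,1,2) (4,2,3,1,3) (4,2,3,1,4) (4,3,1,2,1) (4,3,1,2,2) (4,3,1,2,3) (4,3,1,2,4) (4,3,3,1,1) (4,3,3,1,2) (4,3,3,1,3) (4,3,3,1,4) (4,3,3,2,1) (4,3,3,2,2) (4,3,3,2,3) (4,3,3,2,4) — 20.
weld=shift 3: (4,2,2,1,1) (4,2,2,1,2) (4,2,2,1,3) (4,2,2,1,4) (4,3,1,2,1) (4,3,1,2,2) (4,3,1,2,3) (4,3,1,2,4) (4,3,2,1,1) (4,3,2,1,2) (4,3,2,1,3) (4,3,2,1,4) — 12.
Summing: 28 + 20 + 12 = 60.

60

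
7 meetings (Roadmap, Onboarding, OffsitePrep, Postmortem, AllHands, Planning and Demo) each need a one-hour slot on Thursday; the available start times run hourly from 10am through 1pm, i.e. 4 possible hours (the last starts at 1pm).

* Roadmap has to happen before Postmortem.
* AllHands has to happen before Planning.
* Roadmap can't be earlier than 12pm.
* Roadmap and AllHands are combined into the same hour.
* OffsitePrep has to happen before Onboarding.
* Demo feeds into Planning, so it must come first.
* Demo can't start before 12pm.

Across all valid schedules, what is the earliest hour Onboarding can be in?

11am

Precedence pushes Onboarding to at least 11am.
Onboarding at 11am is achievable: Onboarding -> 11am, Demo -> 12pm, Postmortem -> 1pm, Roadmap -> 12pm, Planning -> 1pm, AllHands -> 12pm, OffsitePrep -> 10am.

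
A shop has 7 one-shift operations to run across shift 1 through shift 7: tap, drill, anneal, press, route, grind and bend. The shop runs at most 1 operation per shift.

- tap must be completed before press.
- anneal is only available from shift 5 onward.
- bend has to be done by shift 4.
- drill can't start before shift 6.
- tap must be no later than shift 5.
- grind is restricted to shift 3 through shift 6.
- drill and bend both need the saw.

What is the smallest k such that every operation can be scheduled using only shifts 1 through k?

7 shifts

The precedence chain requires at least 2 distinct shifts.
With at most 1 per shift and 7 operations, at least 7 shifts are needed.
drill can't be placed before shift 6, so the schedule must run through at least shift 6.
7 works (last occupied shift: shift 7): for example drill in shift 6; grind in shift 3; bend in shift 1; route in shift 7; anneal in shift 5; tap in shift 2; press in shift 4.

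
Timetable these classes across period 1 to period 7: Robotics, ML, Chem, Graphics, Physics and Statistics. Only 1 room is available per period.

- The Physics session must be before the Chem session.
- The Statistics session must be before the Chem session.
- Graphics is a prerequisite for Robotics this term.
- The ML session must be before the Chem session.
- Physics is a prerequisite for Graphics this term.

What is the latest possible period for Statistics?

Downstream work caps Statistics at period 6.
Statistics at period 6 is achievable: Statistics -> period 6; Graphics -> period 2; ML -> period 4; Robotics -> period 3; Physics -> period 1; Chem -> period 7.

period 6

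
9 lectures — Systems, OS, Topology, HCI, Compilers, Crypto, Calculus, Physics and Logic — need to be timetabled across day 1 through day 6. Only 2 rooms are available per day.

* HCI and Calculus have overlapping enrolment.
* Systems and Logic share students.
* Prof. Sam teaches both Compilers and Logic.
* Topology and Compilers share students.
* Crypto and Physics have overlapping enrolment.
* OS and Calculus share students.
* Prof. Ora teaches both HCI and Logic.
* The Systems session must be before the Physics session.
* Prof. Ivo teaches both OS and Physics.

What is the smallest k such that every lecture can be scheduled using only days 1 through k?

5

The precedence chain requires at least 2 distinct days.
With at most 2 per day and 9 lectures, at least 5 days are needed.
5 works (last occupied day: day 5): for example Topology -> day 2; Compilers -> day 3; Logic -> day 5; Physics -> day 2; HCI -> day 3; OS -> day 1; Crypto -> day 4; Systems -> day 1; Calculus -> day 4.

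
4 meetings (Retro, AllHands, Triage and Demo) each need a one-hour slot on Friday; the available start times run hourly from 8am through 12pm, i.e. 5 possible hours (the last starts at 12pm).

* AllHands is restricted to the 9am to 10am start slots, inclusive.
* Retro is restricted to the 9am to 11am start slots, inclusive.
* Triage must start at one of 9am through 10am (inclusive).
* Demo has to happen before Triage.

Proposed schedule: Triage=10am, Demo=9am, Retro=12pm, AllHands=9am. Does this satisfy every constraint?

Invalid. Retro is restricted to the 9am to 11am start slots, inclusive.

Retro is restricted to the 9am to 11am start slots, inclusive — violated.
Demo has to happen before Triage — holds.
AllHands is restricted to the 9am to 10am start slots, inclusive — holds.
Triage must start at one of 9am through 10am (inclusive) — holds.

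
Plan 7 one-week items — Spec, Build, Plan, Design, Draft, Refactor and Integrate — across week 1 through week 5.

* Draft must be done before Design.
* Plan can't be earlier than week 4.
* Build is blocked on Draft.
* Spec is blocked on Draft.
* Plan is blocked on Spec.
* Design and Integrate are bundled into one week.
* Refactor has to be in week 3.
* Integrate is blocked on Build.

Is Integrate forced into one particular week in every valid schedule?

No

Integrate can be week 3 (e.g. Design -> week 3; Plan -> week 4; Spec -> week 2; Integrate -> week 3; Build -> week 2; Refactor -> week 3; Draft -> week 1) or week 4 (e.g. Plan in week 4; Spec in week 2; Refactor in week 3; Integrate in week 4; Draft in week 1; Design in week 4; Build in week 2).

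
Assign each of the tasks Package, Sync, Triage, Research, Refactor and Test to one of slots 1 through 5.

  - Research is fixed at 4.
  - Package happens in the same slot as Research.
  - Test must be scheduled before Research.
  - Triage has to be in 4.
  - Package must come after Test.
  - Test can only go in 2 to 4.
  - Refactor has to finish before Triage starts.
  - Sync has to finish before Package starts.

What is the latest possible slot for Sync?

3

Downstream work caps Sync at 3.
Sync at 3 is achievable: Package -> 4, Refactor -> 1, Test -> 2, Triage -> 4, Sync -> 3, Research -> 4.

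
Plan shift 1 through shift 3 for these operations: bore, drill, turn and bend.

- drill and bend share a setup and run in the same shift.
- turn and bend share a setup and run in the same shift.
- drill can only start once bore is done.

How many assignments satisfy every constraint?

Enumerating: bore in shift 1, turn in shift 2, drill in shift 2, bend in shift 2 | bend=shift 3, bore=shift 1, drill=shift 3, turn=shift 3 | bore in shift 2, turn in shift 3, drill in shift 3, bend in shift 3.

3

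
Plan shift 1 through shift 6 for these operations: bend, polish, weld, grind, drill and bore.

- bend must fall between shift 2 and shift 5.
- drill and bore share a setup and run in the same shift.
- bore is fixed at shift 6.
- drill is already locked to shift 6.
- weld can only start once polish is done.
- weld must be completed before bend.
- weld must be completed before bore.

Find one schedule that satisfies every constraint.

polish=shift 1; weld=shift 2; grind=shift 1; drill=shift 6; bore=shift 6; bend=shift 3

Checking: weld(shift 2) before bore(shift 6); polish(shift 1) before weld(shift 2); weld(shift 2) before bend(shift 3); drill = bore = shift 6; bend=shift 3 in [shift 2,shift 5]; bore=shift 6 in [shift 6,shift 6]; drill=shift 6 in [shift 6,shift 6].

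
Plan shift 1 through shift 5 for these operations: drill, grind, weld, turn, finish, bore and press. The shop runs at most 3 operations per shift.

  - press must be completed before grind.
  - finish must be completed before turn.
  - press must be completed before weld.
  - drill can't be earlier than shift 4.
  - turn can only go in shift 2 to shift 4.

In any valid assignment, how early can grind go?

Precedence pushes grind to at least shift 2.
grind at shift 2 is achievable: press -> shift 1, grind -> shift 2, turn -> shift 2, bore -> shift 1, drill -> shift 4, finish -> shift 1, weld -> shift 2.

shift 2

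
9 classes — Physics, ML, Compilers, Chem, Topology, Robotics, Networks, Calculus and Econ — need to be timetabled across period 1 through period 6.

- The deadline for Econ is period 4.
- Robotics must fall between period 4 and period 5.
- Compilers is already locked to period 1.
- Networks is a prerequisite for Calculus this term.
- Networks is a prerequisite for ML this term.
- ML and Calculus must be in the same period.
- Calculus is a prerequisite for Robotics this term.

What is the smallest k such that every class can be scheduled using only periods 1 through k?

4

The precedence chain requires at least 3 distinct periods.
Robotics can't be placed before period 4, so the schedule must run through at least period 4.
4 works (last occupied period: period 4): for example ML -> period 2; Chem -> period 1; Econ -> period 1; Physics -> period 1; Topology -> period 1; Robotics -> period 4; Networks -> period 1; Compilers -> period 1; Calculus -> period 2.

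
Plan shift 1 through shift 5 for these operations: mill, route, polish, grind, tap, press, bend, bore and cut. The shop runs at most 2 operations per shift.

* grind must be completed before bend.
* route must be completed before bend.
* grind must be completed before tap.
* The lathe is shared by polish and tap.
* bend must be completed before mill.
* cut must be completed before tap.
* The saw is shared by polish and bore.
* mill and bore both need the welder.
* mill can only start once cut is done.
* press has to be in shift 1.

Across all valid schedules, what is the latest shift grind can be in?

Downstream work caps grind at shift 3.
grind at shift 3 is achievable: polish=shift 2, cut=shift 1, route=shift 2, bore=shift 3, bend=shift 4, grind=shift 3, mill=shift 5, tap=shift 4, press=shift 1.

shift 3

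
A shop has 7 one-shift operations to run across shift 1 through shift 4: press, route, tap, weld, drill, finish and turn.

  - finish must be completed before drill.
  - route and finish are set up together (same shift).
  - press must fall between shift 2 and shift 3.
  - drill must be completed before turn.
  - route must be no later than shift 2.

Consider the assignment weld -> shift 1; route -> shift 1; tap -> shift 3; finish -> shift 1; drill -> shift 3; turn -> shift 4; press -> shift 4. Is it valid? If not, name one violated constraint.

finish must be completed before drill — holds.
route must be no later than shift 2 — holds.
press must fall between shift 2 and shift 3 — violated.
route and finish are set up together (same shift) — holds.
drill must be completed before turn — holds.

No. press must fall between shift 2 and shift 3 is not satisfied.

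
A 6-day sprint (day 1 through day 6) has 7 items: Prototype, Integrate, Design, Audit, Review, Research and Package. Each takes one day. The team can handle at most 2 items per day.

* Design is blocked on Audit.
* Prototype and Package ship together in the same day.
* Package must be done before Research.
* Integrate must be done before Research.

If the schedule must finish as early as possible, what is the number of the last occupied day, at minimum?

day 4

The precedence chain requires at least 2 distinct days.
With at most 2 per day and 7 tasks, at least 4 days are needed.
4 works (last occupied day: day 4): for example Design=day 3; Review=day 4; Integrate=day 1; Package=day 2; Research=day 3; Prototype=day 2; Audit=day 1.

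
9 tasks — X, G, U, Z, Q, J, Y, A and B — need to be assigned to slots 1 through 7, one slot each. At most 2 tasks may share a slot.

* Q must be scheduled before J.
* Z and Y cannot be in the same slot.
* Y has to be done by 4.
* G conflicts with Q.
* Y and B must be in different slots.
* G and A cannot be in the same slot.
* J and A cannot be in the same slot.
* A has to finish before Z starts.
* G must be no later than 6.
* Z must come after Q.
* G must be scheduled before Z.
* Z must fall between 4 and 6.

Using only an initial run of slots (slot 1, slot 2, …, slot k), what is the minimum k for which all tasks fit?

5 slots

The precedence chain requires at least 2 distinct slots.
With at most 2 per slot and 9 tasks, at least 5 slots are needed.
Z can't be placed before 4, so the schedule must run through at least slot 4.
5 works (last occupied slot: 5): for example G=2; J=2; X=3; Y=1; U=4; Q=1; A=3; Z=4; B=5.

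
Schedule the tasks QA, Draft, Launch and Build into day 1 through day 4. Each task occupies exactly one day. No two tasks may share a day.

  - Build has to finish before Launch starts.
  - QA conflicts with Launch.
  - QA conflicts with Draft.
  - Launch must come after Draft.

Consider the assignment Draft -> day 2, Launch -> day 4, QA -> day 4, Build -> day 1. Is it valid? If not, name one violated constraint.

QA conflicts with Draft — holds.
Launch must come after Draft — holds.
Build has to finish before Launch starts — holds.
No two tasks may share a day — violated.
QA conflicts with Launch — violated.

No — it violates: QA conflicts with Launch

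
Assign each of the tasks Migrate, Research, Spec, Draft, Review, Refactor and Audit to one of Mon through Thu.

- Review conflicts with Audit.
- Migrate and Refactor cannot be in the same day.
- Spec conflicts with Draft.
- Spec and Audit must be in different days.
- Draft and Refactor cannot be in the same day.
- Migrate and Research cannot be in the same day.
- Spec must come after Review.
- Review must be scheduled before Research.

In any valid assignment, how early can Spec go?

Precedence pushes Spec to at least Tue.
Spec at Tue is achievable: Migrate in Mon; Review in Mon; Draft in Mon; Audit in Wed; Spec in Tue; Refactor in Tue; Research in Tue.

Tue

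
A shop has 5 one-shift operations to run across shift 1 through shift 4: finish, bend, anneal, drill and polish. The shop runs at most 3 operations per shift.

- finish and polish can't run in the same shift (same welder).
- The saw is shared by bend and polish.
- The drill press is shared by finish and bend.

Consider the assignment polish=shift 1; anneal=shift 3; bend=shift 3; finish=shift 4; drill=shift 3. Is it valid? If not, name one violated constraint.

Valid

finish and polish can't run in the same shift (same welder) — holds.
The shop runs at most 3 operations per shift — holds.
The saw is shared by bend and polish — holds.
The drill press is shared by finish and bend — holds.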